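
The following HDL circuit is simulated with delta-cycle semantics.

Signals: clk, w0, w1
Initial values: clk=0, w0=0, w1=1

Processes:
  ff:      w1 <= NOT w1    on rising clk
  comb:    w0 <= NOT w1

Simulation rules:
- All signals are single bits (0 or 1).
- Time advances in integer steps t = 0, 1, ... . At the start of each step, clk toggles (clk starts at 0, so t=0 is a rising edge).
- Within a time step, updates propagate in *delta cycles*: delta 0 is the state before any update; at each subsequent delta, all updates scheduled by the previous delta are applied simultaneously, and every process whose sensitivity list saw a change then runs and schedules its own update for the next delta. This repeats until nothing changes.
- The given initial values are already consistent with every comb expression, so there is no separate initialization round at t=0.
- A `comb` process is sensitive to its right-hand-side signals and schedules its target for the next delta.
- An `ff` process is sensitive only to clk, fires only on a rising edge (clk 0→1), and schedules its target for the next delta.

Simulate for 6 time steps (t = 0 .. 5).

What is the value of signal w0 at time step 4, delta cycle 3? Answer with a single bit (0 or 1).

t0.Δ0 w0=0 w1=1 clk=0
t0.Δ1 w0=0 w1=1 clk=1
t0.Δ2 w0=0 w1=0 clk=1
t0.Δ3 w0=1 w1=0 clk=1
t1.Δ0 w0=1 w1=0 clk=1
t1.Δ1 w0=1 w1=0 clk=0
t2.Δ0 w0=1 w1=0 clk=0
t2.Δ1 w0=1 w1=0 clk=1
t2.Δ2 w0=1 w1=1 clk=1
t2.Δ3 w0=0 w1=1 clk=1
t3.Δ0 w0=0 w1=1 clk=1
t3.Δ1 w0=0 w1=1 clk=0
t4.Δ0 w0=0 w1=1 clk=0
t4.Δ1 w0=0 w1=1 clk=1
t4.Δ2 w0=0 w1=0 clk=1
t4.Δ3 w0=1 w1=0 clk=1
t5.Δ0 w0=1 w1=0 clk=1
t5.Δ1 w0=1 w1=0 clk=0

1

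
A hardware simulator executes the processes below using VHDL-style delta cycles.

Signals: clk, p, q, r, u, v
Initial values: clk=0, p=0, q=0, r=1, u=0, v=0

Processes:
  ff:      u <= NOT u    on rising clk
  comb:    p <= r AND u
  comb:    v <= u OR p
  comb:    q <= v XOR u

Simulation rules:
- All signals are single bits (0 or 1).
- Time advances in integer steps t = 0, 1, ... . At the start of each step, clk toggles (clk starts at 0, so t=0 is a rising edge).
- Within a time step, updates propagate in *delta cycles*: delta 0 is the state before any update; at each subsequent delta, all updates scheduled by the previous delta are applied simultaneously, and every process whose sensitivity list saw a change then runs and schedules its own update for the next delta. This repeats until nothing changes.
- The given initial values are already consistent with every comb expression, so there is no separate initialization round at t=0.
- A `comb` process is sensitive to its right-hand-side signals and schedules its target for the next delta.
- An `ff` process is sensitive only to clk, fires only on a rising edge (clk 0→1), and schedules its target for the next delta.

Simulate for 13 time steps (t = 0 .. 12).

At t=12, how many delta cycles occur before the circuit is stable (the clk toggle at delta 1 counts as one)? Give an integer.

4

t=0 Δ0: q=0 v=0 clk=0 u=0 p=0 r=1
  Δ1: clk:0→1
  Δ2: u:0→1
  Δ3: q:0→1, v:0→1, p:0→1
  Δ4: q:1→0
  (4Δ to stable)
t=1 Δ0: q=0 v=1 clk=1 u=1 p=1 r=1
  Δ1: clk:1→0
  (1Δ to stable)
t=2 Δ0: q=0 v=1 clk=0 u=1 p=1 r=1
  Δ1: clk:0→1
  Δ2: u:1→0
  Δ3: q:0→1, p:1→0
  Δ4: v:1→0
  Δ5: q:1→0
  (5Δ to stable)
t=3 Δ0: q=0 v=0 clk=1 u=0 p=0 r=1
  Δ1: clk:1→0
  (1Δ to stable)
t=4 Δ0: q=0 v=0 clk=0 u=0 p=0 r=1
  Δ1: clk:0→1
  Δ2: u:0→1
  Δ3: q:0→1, v:0→1, p:0→1
  Δ4: q:1→0
  (4Δ to stable)
t=5 Δ0: q=0 v=1 clk=1 u=1 p=1 r=1
  Δ1: clk:1→0
  (1Δ to stable)
t=6 Δ0: q=0 v=1 clk=0 u=1 p=1 r=1
  Δ1: clk:0→1
  Δ2: u:1→0
  Δ3: q:0→1, p:1→0
  Δ4: v:1→0
  Δ5: q:1→0
  (5Δ to stable)
t=7 Δ0: q=0 v=0 clk=1 u=0 p=0 r=1
  Δ1: clk:1→0
  (1Δ to stable)
t=8 Δ0: q=0 v=0 clk=0 u=0 p=0 r=1
  Δ1: clk:0→1
  Δ2: u:0→1
  Δ3: q:0→1, v:0→1, p:0→1
  Δ4: q:1→0
  (4Δ to stable)
t=9 Δ0: q=0 v=1 clk=1 u=1 p=1 r=1
  Δ1: clk:1→0
  (1Δ to stable)
t=10 Δ0: q=0 v=1 clk=0 u=1 p=1 r=1
  Δ1: clk:0→1
  Δ2: u:1→0
  Δ3: q:0→1, p:1→0
  Δ4: v:1→0
  Δ5: q:1→0
  (5Δ to stable)
t=11 Δ0: q=0 v=0 clk=1 u=0 p=0 r=1
  Δ1: clk:1→0
  (1Δ to stable)
t=12 Δ0: q=0 v=0 clk=0 u=0 p=0 r=1
  Δ1: clk:0→1
  Δ2: u:0→1
  Δ3: q:0→1, v:0→1, p:0→1
  Δ4: q:1→0
  (4Δ to stable)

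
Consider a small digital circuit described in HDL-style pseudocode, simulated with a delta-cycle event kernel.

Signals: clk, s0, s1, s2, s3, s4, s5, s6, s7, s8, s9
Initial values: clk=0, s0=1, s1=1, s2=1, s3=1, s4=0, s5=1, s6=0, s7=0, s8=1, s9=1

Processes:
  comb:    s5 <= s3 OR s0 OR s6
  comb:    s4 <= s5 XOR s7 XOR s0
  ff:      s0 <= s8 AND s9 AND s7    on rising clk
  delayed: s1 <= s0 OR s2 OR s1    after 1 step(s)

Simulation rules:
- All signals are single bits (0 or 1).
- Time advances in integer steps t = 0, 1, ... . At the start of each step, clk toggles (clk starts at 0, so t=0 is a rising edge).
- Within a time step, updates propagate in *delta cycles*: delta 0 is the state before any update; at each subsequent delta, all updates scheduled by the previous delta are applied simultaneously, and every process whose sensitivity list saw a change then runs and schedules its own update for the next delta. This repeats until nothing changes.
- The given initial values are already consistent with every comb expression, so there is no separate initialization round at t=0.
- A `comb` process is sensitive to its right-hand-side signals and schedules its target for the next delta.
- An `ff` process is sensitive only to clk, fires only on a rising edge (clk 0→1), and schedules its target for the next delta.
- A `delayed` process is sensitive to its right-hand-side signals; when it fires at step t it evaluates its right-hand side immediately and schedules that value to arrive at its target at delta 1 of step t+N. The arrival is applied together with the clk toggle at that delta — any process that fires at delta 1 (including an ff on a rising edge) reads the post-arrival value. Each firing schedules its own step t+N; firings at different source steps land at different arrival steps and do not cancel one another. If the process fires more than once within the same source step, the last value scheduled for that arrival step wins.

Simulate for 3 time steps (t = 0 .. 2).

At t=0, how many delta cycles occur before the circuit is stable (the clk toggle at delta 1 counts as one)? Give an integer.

[bits: s2,s9,s0,s4,s1,clk,s3,s5,s8,s6,s7]
t=0: Δ0=11101011100 Δ1=11101111100 Δ2=11001111100 Δ3=11011111100 | 3Δ
t=1: Δ0=11011111100 Δ1=11011011100 | 1Δ
t=2: Δ0=11011011100 Δ1=11011111100 | 1Δ

3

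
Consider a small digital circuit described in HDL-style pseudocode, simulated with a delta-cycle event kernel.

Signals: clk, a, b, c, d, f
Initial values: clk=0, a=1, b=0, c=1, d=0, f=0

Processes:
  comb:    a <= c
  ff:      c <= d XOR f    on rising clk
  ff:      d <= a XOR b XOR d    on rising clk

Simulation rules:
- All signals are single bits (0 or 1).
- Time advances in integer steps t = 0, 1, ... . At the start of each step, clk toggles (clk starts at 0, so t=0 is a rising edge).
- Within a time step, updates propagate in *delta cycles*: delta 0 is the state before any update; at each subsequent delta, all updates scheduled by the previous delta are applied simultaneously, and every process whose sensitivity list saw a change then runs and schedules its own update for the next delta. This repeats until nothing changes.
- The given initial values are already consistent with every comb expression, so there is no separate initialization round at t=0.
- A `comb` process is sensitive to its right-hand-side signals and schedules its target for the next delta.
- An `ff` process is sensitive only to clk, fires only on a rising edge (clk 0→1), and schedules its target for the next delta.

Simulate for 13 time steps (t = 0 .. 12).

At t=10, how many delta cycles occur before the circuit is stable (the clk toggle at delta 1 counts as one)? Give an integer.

t0.Δ0 a=1 clk=0 b=0 f=0 d=0 c=1
t0.Δ1 a=1 clk=1 b=0 f=0 d=0 c=1
t0.Δ2 a=1 clk=1 b=0 f=0 d=1 c=0
t0.Δ3 a=0 clk=1 b=0 f=0 d=1 c=0
t1.Δ0 a=0 clk=1 b=0 f=0 d=1 c=0
t1.Δ1 a=0 clk=0 b=0 f=0 d=1 c=0
t2.Δ0 a=0 clk=0 b=0 f=0 d=1 c=0
t2.Δ1 a=0 clk=1 b=0 f=0 d=1 c=0
t2.Δ2 a=0 clk=1 b=0 f=0 d=1 c=1
t2.Δ3 a=1 clk=1 b=0 f=0 d=1 c=1
t3.Δ0 a=1 clk=1 b=0 f=0 d=1 c=1
t3.Δ1 a=1 clk=0 b=0 f=0 d=1 c=1
t4.Δ0 a=1 clk=0 b=0 f=0 d=1 c=1
t4.Δ1 a=1 clk=1 b=0 f=0 d=1 c=1
t4.Δ2 a=1 clk=1 b=0 f=0 d=0 c=1
t5.Δ0 a=1 clk=1 b=0 f=0 d=0 c=1
t5.Δ1 a=1 clk=0 b=0 f=0 d=0 c=1
t6.Δ0 a=1 clk=0 b=0 f=0 d=0 c=1
t6.Δ1 a=1 clk=1 b=0 f=0 d=0 c=1
t6.Δ2 a=1 clk=1 b=0 f=0 d=1 c=0
t6.Δ3 a=0 clk=1 b=0 f=0 d=1 c=0
t7.Δ0 a=0 clk=1 b=0 f=0 d=1 c=0
t7.Δ1 a=0 clk=0 b=0 f=0 d=1 c=0
t8.Δ0 a=0 clk=0 b=0 f=0 d=1 c=0
t8.Δ1 a=0 clk=1 b=0 f=0 d=1 c=0
t8.Δ2 a=0 clk=1 b=0 f=0 d=1 c=1
t8.Δ3 a=1 clk=1 b=0 f=0 d=1 c=1
t9.Δ0 a=1 clk=1 b=0 f=0 d=1 c=1
t9.Δ1 a=1 clk=0 b=0 f=0 d=1 c=1
t10.Δ0 a=1 clk=0 b=0 f=0 d=1 c=1
t10.Δ1 a=1 clk=1 b=0 f=0 d=1 c=1
t10.Δ2 a=1 clk=1 b=0 f=0 d=0 c=1
t11.Δ0 a=1 clk=1 b=0 f=0 d=0 c=1
t11.Δ1 a=1 clk=0 b=0 f=0 d=0 c=1
t12.Δ0 a=1 clk=0 b=0 f=0 d=0 c=1
t12.Δ1 a=1 clk=1 b=0 f=0 d=0 c=1
t12.Δ2 a=1 clk=1 b=0 f=0 d=1 c=0
t12.Δ3 a=0 clk=1 b=0 f=0 d=1 c=0

2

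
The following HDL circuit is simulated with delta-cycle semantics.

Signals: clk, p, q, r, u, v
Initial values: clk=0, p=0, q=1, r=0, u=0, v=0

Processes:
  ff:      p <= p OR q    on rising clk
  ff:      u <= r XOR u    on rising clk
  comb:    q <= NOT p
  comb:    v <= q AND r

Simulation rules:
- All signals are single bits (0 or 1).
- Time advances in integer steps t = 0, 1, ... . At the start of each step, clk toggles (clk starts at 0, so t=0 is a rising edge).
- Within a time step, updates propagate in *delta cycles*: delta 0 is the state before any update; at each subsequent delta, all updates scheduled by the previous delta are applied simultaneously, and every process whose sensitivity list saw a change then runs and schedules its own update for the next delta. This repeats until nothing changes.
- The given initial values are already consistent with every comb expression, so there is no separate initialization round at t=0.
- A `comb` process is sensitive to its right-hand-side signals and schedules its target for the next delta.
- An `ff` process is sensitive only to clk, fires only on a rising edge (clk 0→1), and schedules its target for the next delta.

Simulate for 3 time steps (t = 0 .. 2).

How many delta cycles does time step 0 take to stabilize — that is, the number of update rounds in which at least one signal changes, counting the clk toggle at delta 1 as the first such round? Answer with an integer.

t0.Δ0 r=0 q=1 clk=0 u=0 v=0 p=0
t0.Δ1 r=0 q=1 clk=1 u=0 v=0 p=0
t0.Δ2 r=0 q=1 clk=1 u=0 v=0 p=1
t0.Δ3 r=0 q=0 clk=1 u=0 v=0 p=1
t1.Δ0 r=0 q=0 clk=1 u=0 v=0 p=1
t1.Δ1 r=0 q=0 clk=0 u=0 v=0 p=1
t2.Δ0 r=0 q=0 clk=0 u=0 v=0 p=1
t2.Δ1 r=0 q=0 clk=1 u=0 v=0 p=1

3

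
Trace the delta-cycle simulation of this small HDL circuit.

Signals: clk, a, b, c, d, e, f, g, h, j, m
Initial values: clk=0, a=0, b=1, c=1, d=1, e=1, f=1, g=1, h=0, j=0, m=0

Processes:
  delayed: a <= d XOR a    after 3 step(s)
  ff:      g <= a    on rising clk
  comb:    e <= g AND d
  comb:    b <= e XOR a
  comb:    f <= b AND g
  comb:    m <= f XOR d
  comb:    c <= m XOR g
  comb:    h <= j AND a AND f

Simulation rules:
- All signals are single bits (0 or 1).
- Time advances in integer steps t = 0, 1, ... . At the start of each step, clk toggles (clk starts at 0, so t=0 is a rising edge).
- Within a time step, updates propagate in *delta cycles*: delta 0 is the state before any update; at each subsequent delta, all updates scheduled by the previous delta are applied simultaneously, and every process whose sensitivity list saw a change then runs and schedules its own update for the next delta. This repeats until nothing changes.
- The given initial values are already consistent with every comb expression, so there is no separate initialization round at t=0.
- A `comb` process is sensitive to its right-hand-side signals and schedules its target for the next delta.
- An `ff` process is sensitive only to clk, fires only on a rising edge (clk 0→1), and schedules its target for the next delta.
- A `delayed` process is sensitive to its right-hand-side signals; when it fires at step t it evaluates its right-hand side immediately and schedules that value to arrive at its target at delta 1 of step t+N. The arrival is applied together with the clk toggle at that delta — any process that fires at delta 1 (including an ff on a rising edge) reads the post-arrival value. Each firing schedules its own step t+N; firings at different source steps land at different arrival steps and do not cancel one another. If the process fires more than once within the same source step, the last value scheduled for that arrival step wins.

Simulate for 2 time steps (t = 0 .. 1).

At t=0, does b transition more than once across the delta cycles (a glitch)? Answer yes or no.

t=0 Δ0: e=1 h=0 a=0 m=0 j=0 g=1 c=1 f=1 b=1 d=1 clk=0
  Δ1: clk:0→1
  Δ2: g:1→0
  Δ3: e:1→0, c:1→0, f:1→0
  Δ4: m:0→1, b:1→0
  Δ5: c:0→1
  (5Δ to stable)
t=1 Δ0: e=0 h=0 a=0 m=1 j=0 g=0 c=1 f=0 b=0 d=1 clk=1
  Δ1: clk:1→0
  (1Δ to stable)

no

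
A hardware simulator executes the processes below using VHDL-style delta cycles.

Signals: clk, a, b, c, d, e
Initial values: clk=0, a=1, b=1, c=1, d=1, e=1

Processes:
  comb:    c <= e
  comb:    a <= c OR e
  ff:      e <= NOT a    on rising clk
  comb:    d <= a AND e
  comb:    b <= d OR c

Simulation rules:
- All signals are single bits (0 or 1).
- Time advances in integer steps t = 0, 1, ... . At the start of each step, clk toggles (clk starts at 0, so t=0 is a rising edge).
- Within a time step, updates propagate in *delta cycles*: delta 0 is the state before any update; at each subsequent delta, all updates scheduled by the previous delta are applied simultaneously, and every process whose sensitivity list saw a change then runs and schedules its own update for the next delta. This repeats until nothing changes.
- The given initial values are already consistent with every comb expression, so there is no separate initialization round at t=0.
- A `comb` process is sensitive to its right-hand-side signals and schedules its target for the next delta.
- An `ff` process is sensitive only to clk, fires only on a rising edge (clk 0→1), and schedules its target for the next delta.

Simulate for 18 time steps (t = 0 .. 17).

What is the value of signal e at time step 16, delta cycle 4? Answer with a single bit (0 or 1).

t=0 Δ0: b=1 c=1 d=1 clk=0 e=1 a=1
  Δ1: clk:0→1
  Δ2: e:1→0
  Δ3: c:1→0, d:1→0
  Δ4: b:1→0, a:1→0
  (4Δ to stable)
t=1 Δ0: b=0 c=0 d=0 clk=1 e=0 a=0
  Δ1: clk:1→0
  (1Δ to stable)
t=2 Δ0: b=0 c=0 d=0 clk=0 e=0 a=0
  Δ1: clk:0→1
  Δ2: e:0→1
  Δ3: c:0→1, a:0→1
  Δ4: b:0→1, d:0→1
  (4Δ to stable)
t=3 Δ0: b=1 c=1 d=1 clk=1 e=1 a=1
  Δ1: clk:1→0
  (1Δ to stable)
t=4 Δ0: b=1 c=1 d=1 clk=0 e=1 a=1
  Δ1: clk:0→1
  Δ2: e:1→0
  Δ3: c:1→0, d:1→0
  Δ4: b:1→0, a:1→0
  (4Δ to stable)
t=5 Δ0: b=0 c=0 d=0 clk=1 e=0 a=0
  Δ1: clk:1→0
  (1Δ to stable)
t=6 Δ0: b=0 c=0 d=0 clk=0 e=0 a=0
  Δ1: clk:0→1
  Δ2: e:0→1
  Δ3: c:0→1, a:0→1
  Δ4: b:0→1, d:0→1
  (4Δ to stable)
t=7 Δ0: b=1 c=1 d=1 clk=1 e=1 a=1
  Δ1: clk:1→0
  (1Δ to stable)
t=8 Δ0: b=1 c=1 d=1 clk=0 e=1 a=1
  Δ1: clk:0→1
  Δ2: e:1→0
  Δ3: c:1→0, d:1→0
  Δ4: b:1→0, a:1→0
  (4Δ to stable)
t=9 Δ0: b=0 c=0 d=0 clk=1 e=0 a=0
  Δ1: clk:1→0
  (1Δ to stable)
t=10 Δ0: b=0 c=0 d=0 clk=0 e=0 a=0
  Δ1: clk:0→1
  Δ2: e:0→1
  Δ3: c:0→1, a:0→1
  Δ4: b:0→1, d:0→1
  (4Δ to stable)
t=11 Δ0: b=1 c=1 d=1 clk=1 e=1 a=1
  Δ1: clk:1→0
  (1Δ to stable)
t=12 Δ0: b=1 c=1 d=1 clk=0 e=1 a=1
  Δ1: clk:0→1
  Δ2: e:1→0
  Δ3: c:1→0, d:1→0
  Δ4: b:1→0, a:1→0
  (4Δ to stable)
t=13 Δ0: b=0 c=0 d=0 clk=1 e=0 a=0
  Δ1: clk:1→0
  (1Δ to stable)
t=14 Δ0: b=0 c=0 d=0 clk=0 e=0 a=0
  Δ1: clk:0→1
  Δ2: e:0→1
  Δ3: c:0→1, a:0→1
  Δ4: b:0→1, d:0→1
  (4Δ to stable)
t=15 Δ0: b=1 c=1 d=1 clk=1 e=1 a=1
  Δ1: clk:1→0
  (1Δ to stable)
t=16 Δ0: b=1 c=1 d=1 clk=0 e=1 a=1
  Δ1: clk:0→1
  Δ2: e:1→0
  Δ3: c:1→0, d:1→0
  Δ4: b:1→0, a:1→0
  (4Δ to stable)
t=17 Δ0: b=0 c=0 d=0 clk=1 e=0 a=0
  Δ1: clk:1→0
  (1Δ to stable)

0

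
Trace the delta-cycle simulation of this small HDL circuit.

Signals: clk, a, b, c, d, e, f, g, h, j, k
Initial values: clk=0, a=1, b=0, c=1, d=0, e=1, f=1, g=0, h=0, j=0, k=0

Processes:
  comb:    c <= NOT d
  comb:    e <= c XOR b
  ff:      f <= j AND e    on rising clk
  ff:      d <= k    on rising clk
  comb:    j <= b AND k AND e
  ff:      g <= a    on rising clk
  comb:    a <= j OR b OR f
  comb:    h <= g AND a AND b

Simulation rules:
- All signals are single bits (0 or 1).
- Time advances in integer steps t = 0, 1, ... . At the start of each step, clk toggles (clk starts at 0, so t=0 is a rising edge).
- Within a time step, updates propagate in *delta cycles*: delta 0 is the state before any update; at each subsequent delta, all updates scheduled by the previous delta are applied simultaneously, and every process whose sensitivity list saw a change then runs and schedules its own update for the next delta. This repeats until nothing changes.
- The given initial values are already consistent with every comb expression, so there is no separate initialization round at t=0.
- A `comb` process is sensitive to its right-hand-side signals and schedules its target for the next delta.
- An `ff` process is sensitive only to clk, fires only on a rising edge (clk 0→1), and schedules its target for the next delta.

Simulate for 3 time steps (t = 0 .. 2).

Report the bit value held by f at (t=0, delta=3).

0

t=0 Δ0: j=0 d=0 e=1 a=1 k=0 b=0 clk=0 f=1 h=0 g=0 c=1
  Δ1: clk:0→1
  Δ2: f:1→0, g:0→1
  Δ3: a:1→0
  (3Δ to stable)
t=1 Δ0: j=0 d=0 e=1 a=0 k=0 b=0 clk=1 f=0 h=0 g=1 c=1
  Δ1: clk:1→0
  (1Δ to stable)
t=2 Δ0: j=0 d=0 e=1 a=0 k=0 b=0 clk=0 f=0 h=0 g=1 c=1
  Δ1: clk:0→1
  Δ2: g:1→0
  (2Δ to stable)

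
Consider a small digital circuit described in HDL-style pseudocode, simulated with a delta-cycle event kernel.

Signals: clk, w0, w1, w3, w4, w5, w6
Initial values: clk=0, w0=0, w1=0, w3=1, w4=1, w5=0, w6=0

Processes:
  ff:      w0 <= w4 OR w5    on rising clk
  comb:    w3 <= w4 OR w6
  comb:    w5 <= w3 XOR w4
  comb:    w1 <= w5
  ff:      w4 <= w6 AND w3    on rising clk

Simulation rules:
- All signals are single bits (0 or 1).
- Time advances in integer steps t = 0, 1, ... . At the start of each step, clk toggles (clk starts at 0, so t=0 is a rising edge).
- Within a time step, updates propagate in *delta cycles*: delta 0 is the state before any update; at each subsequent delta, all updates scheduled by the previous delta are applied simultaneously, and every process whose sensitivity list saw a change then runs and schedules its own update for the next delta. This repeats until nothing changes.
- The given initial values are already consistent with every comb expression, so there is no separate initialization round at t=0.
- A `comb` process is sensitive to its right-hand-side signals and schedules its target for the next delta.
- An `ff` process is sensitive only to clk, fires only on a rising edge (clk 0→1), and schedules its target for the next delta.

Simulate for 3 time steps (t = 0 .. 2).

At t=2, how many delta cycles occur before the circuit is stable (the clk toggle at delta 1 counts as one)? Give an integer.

t0.Δ0 w6=0 w4=1 w5=0 w3=1 w1=0 clk=0 w0=0
t0.Δ1 w6=0 w4=1 w5=0 w3=1 w1=0 clk=1 w0=0
t0.Δ2 w6=0 w4=0 w5=0 w3=1 w1=0 clk=1 w0=1
t0.Δ3 w6=0 w4=0 w5=1 w3=0 w1=0 clk=1 w0=1
t0.Δ4 w6=0 w4=0 w5=0 w3=0 w1=1 clk=1 w0=1
t0.Δ5 w6=0 w4=0 w5=0 w3=0 w1=0 clk=1 w0=1
t1.Δ0 w6=0 w4=0 w5=0 w3=0 w1=0 clk=1 w0=1
t1.Δ1 w6=0 w4=0 w5=0 w3=0 w1=0 clk=0 w0=1
t2.Δ0 w6=0 w4=0 w5=0 w3=0 w1=0 clk=0 w0=1
t2.Δ1 w6=0 w4=0 w5=0 w3=0 w1=0 clk=1 w0=1
t2.Δ2 w6=0 w4=0 w5=0 w3=0 w1=0 clk=1 w0=0

2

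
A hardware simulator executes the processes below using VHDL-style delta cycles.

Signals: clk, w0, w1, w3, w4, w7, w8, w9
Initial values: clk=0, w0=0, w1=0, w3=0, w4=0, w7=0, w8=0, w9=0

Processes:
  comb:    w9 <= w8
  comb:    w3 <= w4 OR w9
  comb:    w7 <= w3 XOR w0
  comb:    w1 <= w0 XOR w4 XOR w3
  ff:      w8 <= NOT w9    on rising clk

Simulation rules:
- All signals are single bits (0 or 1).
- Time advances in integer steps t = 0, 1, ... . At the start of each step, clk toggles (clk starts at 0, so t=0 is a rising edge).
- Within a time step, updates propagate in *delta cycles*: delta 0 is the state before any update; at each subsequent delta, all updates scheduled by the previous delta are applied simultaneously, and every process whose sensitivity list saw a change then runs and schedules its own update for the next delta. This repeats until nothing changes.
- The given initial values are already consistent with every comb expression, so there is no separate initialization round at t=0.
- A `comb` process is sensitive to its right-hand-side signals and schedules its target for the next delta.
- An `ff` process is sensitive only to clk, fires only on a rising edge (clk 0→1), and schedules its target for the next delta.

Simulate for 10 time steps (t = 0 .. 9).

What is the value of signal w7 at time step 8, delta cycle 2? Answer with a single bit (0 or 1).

0

t0.Δ0 w0=0 w7=0 w3=0 w4=0 w8=0 w9=0 w1=0 clk=0
t0.Δ1 w0=0 w7=0 w3=0 w4=0 w8=0 w9=0 w1=0 clk=1
t0.Δ2 w0=0 w7=0 w3=0 w4=0 w8=1 w9=0 w1=0 clk=1
t0.Δ3 w0=0 w7=0 w3=0 w4=0 w8=1 w9=1 w1=0 clk=1
t0.Δ4 w0=0 w7=0 w3=1 w4=0 w8=1 w9=1 w1=0 clk=1
t0.Δ5 w0=0 w7=1 w3=1 w4=0 w8=1 w9=1 w1=1 clk=1
t1.Δ0 w0=0 w7=1 w3=1 w4=0 w8=1 w9=1 w1=1 clk=1
t1.Δ1 w0=0 w7=1 w3=1 w4=0 w8=1 w9=1 w1=1 clk=0
t2.Δ0 w0=0 w7=1 w3=1 w4=0 w8=1 w9=1 w1=1 clk=0
t2.Δ1 w0=0 w7=1 w3=1 w4=0 w8=1 w9=1 w1=1 clk=1
t2.Δ2 w0=0 w7=1 w3=1 w4=0 w8=0 w9=1 w1=1 clk=1
t2.Δ3 w0=0 w7=1 w3=1 w4=0 w8=0 w9=0 w1=1 clk=1
t2.Δ4 w0=0 w7=1 w3=0 w4=0 w8=0 w9=0 w1=1 clk=1
t2.Δ5 w0=0 w7=0 w3=0 w4=0 w8=0 w9=0 w1=0 clk=1
t3.Δ0 w0=0 w7=0 w3=0 w4=0 w8=0 w9=0 w1=0 clk=1
t3.Δ1 w0=0 w7=0 w3=0 w4=0 w8=0 w9=0 w1=0 clk=0
t4.Δ0 w0=0 w7=0 w3=0 w4=0 w8=0 w9=0 w1=0 clk=0
t4.Δ1 w0=0 w7=0 w3=0 w4=0 w8=0 w9=0 w1=0 clk=1
t4.Δ2 w0=0 w7=0 w3=0 w4=0 w8=1 w9=0 w1=0 clk=1
t4.Δ3 w0=0 w7=0 w3=0 w4=0 w8=1 w9=1 w1=0 clk=1
t4.Δ4 w0=0 w7=0 w3=1 w4=0 w8=1 w9=1 w1=0 clk=1
t4.Δ5 w0=0 w7=1 w3=1 w4=0 w8=1 w9=1 w1=1 clk=1
t5.Δ0 w0=0 w7=1 w3=1 w4=0 w8=1 w9=1 w1=1 clk=1
t5.Δ1 w0=0 w7=1 w3=1 w4=0 w8=1 w9=1 w1=1 clk=0
t6.Δ0 w0=0 w7=1 w3=1 w4=0 w8=1 w9=1 w1=1 clk=0
t6.Δ1 w0=0 w7=1 w3=1 w4=0 w8=1 w9=1 w1=1 clk=1
t6.Δ2 w0=0 w7=1 w3=1 w4=0 w8=0 w9=1 w1=1 clk=1
t6.Δ3 w0=0 w7=1 w3=1 w4=0 w8=0 w9=0 w1=1 clk=1
t6.Δ4 w0=0 w7=1 w3=0 w4=0 w8=0 w9=0 w1=1 clk=1
t6.Δ5 w0=0 w7=0 w3=0 w4=0 w8=0 w9=0 w1=0 clk=1
t7.Δ0 w0=0 w7=0 w3=0 w4=0 w8=0 w9=0 w1=0 clk=1
t7.Δ1 w0=0 w7=0 w3=0 w4=0 w8=0 w9=0 w1=0 clk=0
t8.Δ0 w0=0 w7=0 w3=0 w4=0 w8=0 w9=0 w1=0 clk=0
t8.Δ1 w0=0 w7=0 w3=0 w4=0 w8=0 w9=0 w1=0 clk=1
t8.Δ2 w0=0 w7=0 w3=0 w4=0 w8=1 w9=0 w1=0 clk=1
t8.Δ3 w0=0 w7=0 w3=0 w4=0 w8=1 w9=1 w1=0 clk=1
t8.Δ4 w0=0 w7=0 w3=1 w4=0 w8=1 w9=1 w1=0 clk=1
t8.Δ5 w0=0 w7=1 w3=1 w4=0 w8=1 w9=1 w1=1 clk=1
t9.Δ0 w0=0 w7=1 w3=1 w4=0 w8=1 w9=1 w1=1 clk=1
t9.Δ1 w0=0 w7=1 w3=1 w4=0 w8=1 w9=1 w1=1 clk=0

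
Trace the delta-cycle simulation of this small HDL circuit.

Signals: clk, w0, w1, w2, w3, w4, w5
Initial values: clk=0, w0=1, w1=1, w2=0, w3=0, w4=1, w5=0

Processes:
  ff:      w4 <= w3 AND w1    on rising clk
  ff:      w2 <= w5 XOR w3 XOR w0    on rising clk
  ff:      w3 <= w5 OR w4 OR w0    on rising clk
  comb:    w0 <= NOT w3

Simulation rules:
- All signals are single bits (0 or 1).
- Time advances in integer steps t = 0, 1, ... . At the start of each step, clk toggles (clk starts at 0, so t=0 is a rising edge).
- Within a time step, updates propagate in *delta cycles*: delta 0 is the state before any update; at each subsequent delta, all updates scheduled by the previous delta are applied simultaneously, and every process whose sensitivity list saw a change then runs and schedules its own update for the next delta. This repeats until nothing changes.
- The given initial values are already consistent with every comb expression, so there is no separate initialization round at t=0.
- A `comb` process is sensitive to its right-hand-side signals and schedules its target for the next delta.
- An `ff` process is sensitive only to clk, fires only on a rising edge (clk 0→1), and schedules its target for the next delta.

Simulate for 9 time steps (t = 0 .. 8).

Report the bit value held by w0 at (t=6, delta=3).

1

t=0 Δ0: w0=1 w5=0 w1=1 w4=1 w2=0 w3=0 clk=0
  Δ1: clk:0→1
  Δ2: w4:1→0, w2:0→1, w3:0→1
  Δ3: w0:1→0
  (3Δ to stable)
t=1 Δ0: w0=0 w5=0 w1=1 w4=0 w2=1 w3=1 clk=1
  Δ1: clk:1→0
  (1Δ to stable)
t=2 Δ0: w0=0 w5=0 w1=1 w4=0 w2=1 w3=1 clk=0
  Δ1: clk:0→1
  Δ2: w4:0→1, w3:1→0
  Δ3: w0:0→1
  (3Δ to stable)
t=3 Δ0: w0=1 w5=0 w1=1 w4=1 w2=1 w3=0 clk=1
  Δ1: clk:1→0
  (1Δ to stable)
t=4 Δ0: w0=1 w5=0 w1=1 w4=1 w2=1 w3=0 clk=0
  Δ1: clk:0→1
  Δ2: w4:1→0, w3:0→1
  Δ3: w0:1→0
  (3Δ to stable)
t=5 Δ0: w0=0 w5=0 w1=1 w4=0 w2=1 w3=1 clk=1
  Δ1: clk:1→0
  (1Δ to stable)
t=6 Δ0: w0=0 w5=0 w1=1 w4=0 w2=1 w3=1 clk=0
  Δ1: clk:0→1
  Δ2: w4:0→1, w3:1→0
  Δ3: w0:0→1
  (3Δ to stable)
t=7 Δ0: w0=1 w5=0 w1=1 w4=1 w2=1 w3=0 clk=1
  Δ1: clk:1→0
  (1Δ to stable)
t=8 Δ0: w0=1 w5=0 w1=1 w4=1 w2=1 w3=0 clk=0
  Δ1: clk:0→1
  Δ2: w4:1→0, w3:0→1
  Δ3: w0:1→0
  (3Δ to stable)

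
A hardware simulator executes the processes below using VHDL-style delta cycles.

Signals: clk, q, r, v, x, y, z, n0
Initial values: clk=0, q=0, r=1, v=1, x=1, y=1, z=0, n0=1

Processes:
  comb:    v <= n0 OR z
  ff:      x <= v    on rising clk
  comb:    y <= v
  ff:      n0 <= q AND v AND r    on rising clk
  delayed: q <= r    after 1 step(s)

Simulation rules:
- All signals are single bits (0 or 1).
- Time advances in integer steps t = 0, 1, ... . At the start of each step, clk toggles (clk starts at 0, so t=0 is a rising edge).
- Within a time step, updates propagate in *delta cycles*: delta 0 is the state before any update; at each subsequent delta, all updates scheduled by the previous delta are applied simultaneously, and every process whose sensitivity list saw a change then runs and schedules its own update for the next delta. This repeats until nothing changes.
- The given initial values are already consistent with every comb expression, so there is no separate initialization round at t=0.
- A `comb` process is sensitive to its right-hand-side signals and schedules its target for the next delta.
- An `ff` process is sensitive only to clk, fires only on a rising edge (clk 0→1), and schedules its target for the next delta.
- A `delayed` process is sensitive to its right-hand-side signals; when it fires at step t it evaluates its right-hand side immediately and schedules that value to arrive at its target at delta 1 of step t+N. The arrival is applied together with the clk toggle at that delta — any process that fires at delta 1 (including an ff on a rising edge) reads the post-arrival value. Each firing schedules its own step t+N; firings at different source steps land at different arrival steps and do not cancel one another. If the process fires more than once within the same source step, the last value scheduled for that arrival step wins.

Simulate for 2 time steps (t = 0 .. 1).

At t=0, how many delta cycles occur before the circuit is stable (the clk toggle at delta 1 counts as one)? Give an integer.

4

[bits: v,x,y,r,n0,q,z,clk]
t=0: Δ0=11111000 Δ1=11111001 Δ2=11110001 Δ3=01110001 Δ4=01010001 | 4Δ
t=1: Δ0=01010001 Δ1=01010000 | 1Δ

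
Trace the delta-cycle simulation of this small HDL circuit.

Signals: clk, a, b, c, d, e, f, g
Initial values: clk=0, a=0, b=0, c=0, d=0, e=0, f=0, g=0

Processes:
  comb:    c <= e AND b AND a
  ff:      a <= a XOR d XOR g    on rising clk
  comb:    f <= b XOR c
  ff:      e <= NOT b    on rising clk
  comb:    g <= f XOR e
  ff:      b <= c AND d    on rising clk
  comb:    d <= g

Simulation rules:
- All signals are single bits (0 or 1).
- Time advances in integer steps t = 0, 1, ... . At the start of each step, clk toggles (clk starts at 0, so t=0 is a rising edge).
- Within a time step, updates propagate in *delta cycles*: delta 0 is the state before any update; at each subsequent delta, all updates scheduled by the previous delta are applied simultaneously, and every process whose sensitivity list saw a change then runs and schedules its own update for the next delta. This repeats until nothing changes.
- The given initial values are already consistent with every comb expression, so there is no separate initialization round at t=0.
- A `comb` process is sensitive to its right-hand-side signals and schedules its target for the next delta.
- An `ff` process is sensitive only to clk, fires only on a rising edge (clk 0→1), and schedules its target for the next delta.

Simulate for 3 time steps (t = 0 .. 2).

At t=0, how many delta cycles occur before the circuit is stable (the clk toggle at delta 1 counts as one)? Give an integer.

[bits: f,g,b,c,e,d,a,clk]
t=0: Δ0=00000000 Δ1=00000001 Δ2=00001001 Δ3=01001001 Δ4=01001101 | 4Δ
t=1: Δ0=01001101 Δ1=01001100 | 1Δ
t=2: Δ0=01001100 Δ1=01001101 | 1Δ

4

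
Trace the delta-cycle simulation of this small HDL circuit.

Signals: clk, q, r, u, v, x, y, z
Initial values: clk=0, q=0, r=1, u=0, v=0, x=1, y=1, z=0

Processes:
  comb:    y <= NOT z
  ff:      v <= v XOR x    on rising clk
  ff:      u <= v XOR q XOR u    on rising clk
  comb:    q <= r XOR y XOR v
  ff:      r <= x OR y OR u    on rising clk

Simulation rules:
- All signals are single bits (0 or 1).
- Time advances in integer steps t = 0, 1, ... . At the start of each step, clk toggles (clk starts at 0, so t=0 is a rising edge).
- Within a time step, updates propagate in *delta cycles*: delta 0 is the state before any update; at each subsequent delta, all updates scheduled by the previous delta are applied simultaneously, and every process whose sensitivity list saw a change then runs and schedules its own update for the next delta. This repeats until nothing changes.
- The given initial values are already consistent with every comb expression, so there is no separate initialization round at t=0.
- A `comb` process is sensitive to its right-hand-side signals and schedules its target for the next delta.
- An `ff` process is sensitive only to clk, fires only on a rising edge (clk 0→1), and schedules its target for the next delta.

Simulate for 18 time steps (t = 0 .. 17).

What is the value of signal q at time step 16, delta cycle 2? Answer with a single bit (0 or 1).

0

t=0 Δ0: clk=0 v=0 z=0 r=1 y=1 x=1 q=0 u=0
  Δ1: clk:0→1
  Δ2: v:0→1
  Δ3: q:0→1
  (3Δ to stable)
t=1 Δ0: clk=1 v=1 z=0 r=1 y=1 x=1 q=1 u=0
  Δ1: clk:1→0
  (1Δ to stable)
t=2 Δ0: clk=0 v=1 z=0 r=1 y=1 x=1 q=1 u=0
  Δ1: clk:0→1
  Δ2: v:1→0
  Δ3: q:1→0
  (3Δ to stable)
t=3 Δ0: clk=1 v=0 z=0 r=1 y=1 x=1 q=0 u=0
  Δ1: clk:1→0
  (1Δ to stable)
t=4 Δ0: clk=0 v=0 z=0 r=1 y=1 x=1 q=0 u=0
  Δ1: clk:0→1
  Δ2: v:0→1
  Δ3: q:0→1
  (3Δ to stable)
t=5 Δ0: clk=1 v=1 z=0 r=1 y=1 x=1 q=1 u=0
  Δ1: clk:1→0
  (1Δ to stable)
t=6 Δ0: clk=0 v=1 z=0 r=1 y=1 x=1 q=1 u=0
  Δ1: clk:0→1
  Δ2: v:1→0
  Δ3: q:1→0
  (3Δ to stable)
t=7 Δ0: clk=1 v=0 z=0 r=1 y=1 x=1 q=0 u=0
  Δ1: clk:1→0
  (1Δ to stable)
t=8 Δ0: clk=0 v=0 z=0 r=1 y=1 x=1 q=0 u=0
  Δ1: clk:0→1
  Δ2: v:0→1
  Δ3: q:0→1
  (3Δ to stable)
t=9 Δ0: clk=1 v=1 z=0 r=1 y=1 x=1 q=1 u=0
  Δ1: clk:1→0
  (1Δ to stable)
t=10 Δ0: clk=0 v=1 z=0 r=1 y=1 x=1 q=1 u=0
  Δ1: clk:0→1
  Δ2: v:1→0
  Δ3: q:1→0
  (3Δ to stable)
t=11 Δ0: clk=1 v=0 z=0 r=1 y=1 x=1 q=0 u=0
  Δ1: clk:1→0
  (1Δ to stable)
t=12 Δ0: clk=0 v=0 z=0 r=1 y=1 x=1 q=0 u=0
  Δ1: clk:0→1
  Δ2: v:0→1
  Δ3: q:0→1
  (3Δ to stable)
t=13 Δ0: clk=1 v=1 z=0 r=1 y=1 x=1 q=1 u=0
  Δ1: clk:1→0
  (1Δ to stable)
t=14 Δ0: clk=0 v=1 z=0 r=1 y=1 x=1 q=1 u=0
  Δ1: clk:0→1
  Δ2: v:1→0
  Δ3: q:1→0
  (3Δ to stable)
t=15 Δ0: clk=1 v=0 z=0 r=1 y=1 x=1 q=0 u=0
  Δ1: clk:1→0
  (1Δ to stable)
t=16 Δ0: clk=0 v=0 z=0 r=1 y=1 x=1 q=0 u=0
  Δ1: clk:0→1
  Δ2: v:0→1
  Δ3: q:0→1
  (3Δ to stable)
t=17 Δ0: clk=1 v=1 z=0 r=1 y=1 x=1 q=1 u=0
  Δ1: clk:1→0
  (1Δ to stable)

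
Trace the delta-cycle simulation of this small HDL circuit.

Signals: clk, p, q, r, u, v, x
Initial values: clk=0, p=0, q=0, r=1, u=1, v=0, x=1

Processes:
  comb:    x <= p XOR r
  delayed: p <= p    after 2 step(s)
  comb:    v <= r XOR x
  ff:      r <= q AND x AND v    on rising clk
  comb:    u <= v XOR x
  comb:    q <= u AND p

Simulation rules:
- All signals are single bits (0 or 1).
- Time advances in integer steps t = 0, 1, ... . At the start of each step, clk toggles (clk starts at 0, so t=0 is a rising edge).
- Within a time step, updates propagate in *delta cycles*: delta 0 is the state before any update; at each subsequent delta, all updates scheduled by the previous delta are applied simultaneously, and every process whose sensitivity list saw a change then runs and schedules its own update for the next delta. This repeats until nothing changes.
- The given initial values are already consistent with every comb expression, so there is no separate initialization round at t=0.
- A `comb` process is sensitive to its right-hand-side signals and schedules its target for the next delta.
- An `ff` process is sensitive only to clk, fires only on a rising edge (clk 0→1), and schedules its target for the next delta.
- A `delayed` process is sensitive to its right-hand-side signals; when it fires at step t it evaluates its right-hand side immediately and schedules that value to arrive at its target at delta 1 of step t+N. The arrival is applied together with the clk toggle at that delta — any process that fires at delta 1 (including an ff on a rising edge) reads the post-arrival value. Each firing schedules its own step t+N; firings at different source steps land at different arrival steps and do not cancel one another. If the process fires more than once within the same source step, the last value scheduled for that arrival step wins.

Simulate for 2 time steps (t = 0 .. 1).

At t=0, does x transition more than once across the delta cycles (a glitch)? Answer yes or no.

t=0 Δ0: p=0 x=1 r=1 v=0 clk=0 q=0 u=1
  Δ1: clk:0→1
  Δ2: r:1→0
  Δ3: x:1→0, v:0→1
  Δ4: v:1→0
  Δ5: u:1→0
  (5Δ to stable)
t=1 Δ0: p=0 x=0 r=0 v=0 clk=1 q=0 u=0
  Δ1: clk:1→0
  (1Δ to stable)

no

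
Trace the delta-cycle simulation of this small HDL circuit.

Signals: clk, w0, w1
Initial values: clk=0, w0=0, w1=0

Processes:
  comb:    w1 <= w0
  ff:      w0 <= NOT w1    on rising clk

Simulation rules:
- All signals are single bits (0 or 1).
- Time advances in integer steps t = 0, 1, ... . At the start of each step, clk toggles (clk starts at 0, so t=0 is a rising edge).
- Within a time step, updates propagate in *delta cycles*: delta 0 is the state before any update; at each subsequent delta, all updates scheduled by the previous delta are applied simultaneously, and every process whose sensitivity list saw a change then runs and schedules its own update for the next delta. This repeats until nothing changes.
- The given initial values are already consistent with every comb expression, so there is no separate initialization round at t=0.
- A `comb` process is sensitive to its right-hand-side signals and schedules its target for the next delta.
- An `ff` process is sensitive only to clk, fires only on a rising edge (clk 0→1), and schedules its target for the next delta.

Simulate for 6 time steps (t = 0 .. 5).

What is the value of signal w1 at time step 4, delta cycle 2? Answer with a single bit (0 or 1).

t0.Δ0 w0=0 w1=0 clk=0
t0.Δ1 w0=0 w1=0 clk=1
t0.Δ2 w0=1 w1=0 clk=1
t0.Δ3 w0=1 w1=1 clk=1
t1.Δ0 w0=1 w1=1 clk=1
t1.Δ1 w0=1 w1=1 clk=0
t2.Δ0 w0=1 w1=1 clk=0
t2.Δ1 w0=1 w1=1 clk=1
t2.Δ2 w0=0 w1=1 clk=1
t2.Δ3 w0=0 w1=0 clk=1
t3.Δ0 w0=0 w1=0 clk=1
t3.Δ1 w0=0 w1=0 clk=0
t4.Δ0 w0=0 w1=0 clk=0
t4.Δ1 w0=0 w1=0 clk=1
t4.Δ2 w0=1 w1=0 clk=1
t4.Δ3 w0=1 w1=1 clk=1
t5.Δ0 w0=1 w1=1 clk=1
t5.Δ1 w0=1 w1=1 clk=0

0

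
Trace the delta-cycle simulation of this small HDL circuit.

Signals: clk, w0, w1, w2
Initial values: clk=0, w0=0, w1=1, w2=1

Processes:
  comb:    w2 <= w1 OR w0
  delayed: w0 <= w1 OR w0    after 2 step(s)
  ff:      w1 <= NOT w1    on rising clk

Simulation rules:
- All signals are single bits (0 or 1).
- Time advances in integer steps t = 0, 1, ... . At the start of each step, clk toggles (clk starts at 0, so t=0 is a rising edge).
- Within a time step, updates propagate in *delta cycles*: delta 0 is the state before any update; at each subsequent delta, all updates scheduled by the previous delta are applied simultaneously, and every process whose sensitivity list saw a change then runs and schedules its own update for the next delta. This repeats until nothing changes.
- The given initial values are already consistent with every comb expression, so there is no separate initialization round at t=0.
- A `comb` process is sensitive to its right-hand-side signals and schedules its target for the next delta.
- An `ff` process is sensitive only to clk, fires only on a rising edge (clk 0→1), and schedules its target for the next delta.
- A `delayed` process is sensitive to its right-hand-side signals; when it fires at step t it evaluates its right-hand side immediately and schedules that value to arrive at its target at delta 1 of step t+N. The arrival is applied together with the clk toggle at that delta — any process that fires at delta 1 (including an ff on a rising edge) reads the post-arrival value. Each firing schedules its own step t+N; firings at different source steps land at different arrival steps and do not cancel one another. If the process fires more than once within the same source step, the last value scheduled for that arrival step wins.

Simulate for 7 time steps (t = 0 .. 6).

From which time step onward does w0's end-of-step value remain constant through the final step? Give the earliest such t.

t0.Δ0 w2=1 w0=0 w1=1 clk=0
t0.Δ1 w2=1 w0=0 w1=1 clk=1
t0.Δ2 w2=1 w0=0 w1=0 clk=1
t0.Δ3 w2=0 w0=0 w1=0 clk=1
t1.Δ0 w2=0 w0=0 w1=0 clk=1
t1.Δ1 w2=0 w0=0 w1=0 clk=0
t2.Δ0 w2=0 w0=0 w1=0 clk=0
t2.Δ1 w2=0 w0=0 w1=0 clk=1
t2.Δ2 w2=0 w0=0 w1=1 clk=1
t2.Δ3 w2=1 w0=0 w1=1 clk=1
t3.Δ0 w2=1 w0=0 w1=1 clk=1
t3.Δ1 w2=1 w0=0 w1=1 clk=0
t4.Δ0 w2=1 w0=0 w1=1 clk=0
t4.Δ1 w2=1 w0=1 w1=1 clk=1
t4.Δ2 w2=1 w0=1 w1=0 clk=1
t5.Δ0 w2=1 w0=1 w1=0 clk=1
t5.Δ1 w2=1 w0=1 w1=0 clk=0
t6.Δ0 w2=1 w0=1 w1=0 clk=0
t6.Δ1 w2=1 w0=1 w1=0 clk=1
t6.Δ2 w2=1 w0=1 w1=1 clk=1

4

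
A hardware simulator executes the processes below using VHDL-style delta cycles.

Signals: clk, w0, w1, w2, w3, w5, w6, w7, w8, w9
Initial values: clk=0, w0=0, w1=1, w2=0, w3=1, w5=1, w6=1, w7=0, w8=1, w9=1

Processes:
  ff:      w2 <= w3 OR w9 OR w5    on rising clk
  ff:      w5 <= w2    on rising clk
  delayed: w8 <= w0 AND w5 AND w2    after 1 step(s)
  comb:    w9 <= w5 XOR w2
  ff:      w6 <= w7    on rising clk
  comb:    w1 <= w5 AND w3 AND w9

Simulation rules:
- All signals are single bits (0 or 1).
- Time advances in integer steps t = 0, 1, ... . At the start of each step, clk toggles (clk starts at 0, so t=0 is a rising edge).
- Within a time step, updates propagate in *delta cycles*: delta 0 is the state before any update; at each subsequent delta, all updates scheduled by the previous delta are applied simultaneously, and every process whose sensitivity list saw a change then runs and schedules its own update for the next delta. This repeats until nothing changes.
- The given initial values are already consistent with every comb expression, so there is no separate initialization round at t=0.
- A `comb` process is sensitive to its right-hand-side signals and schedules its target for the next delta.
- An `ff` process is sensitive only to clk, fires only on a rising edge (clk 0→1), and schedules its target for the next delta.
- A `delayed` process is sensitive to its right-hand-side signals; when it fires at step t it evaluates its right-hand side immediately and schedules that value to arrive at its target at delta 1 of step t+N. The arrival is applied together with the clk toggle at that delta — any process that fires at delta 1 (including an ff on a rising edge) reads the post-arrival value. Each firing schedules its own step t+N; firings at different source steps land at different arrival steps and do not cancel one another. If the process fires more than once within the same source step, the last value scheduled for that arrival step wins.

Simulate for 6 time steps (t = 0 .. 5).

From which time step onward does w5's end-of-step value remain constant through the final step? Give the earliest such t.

t0.Δ0 w7=0 clk=0 w8=1 w0=0 w3=1 w1=1 w6=1 w5=1 w9=1 w2=0
t0.Δ1 w7=0 clk=1 w8=1 w0=0 w3=1 w1=1 w6=1 w5=1 w9=1 w2=0
t0.Δ2 w7=0 clk=1 w8=1 w0=0 w3=1 w1=1 w6=0 w5=0 w9=1 w2=1
t0.Δ3 w7=0 clk=1 w8=1 w0=0 w3=1 w1=0 w6=0 w5=0 w9=1 w2=1
t1.Δ0 w7=0 clk=1 w8=1 w0=0 w3=1 w1=0 w6=0 w5=0 w9=1 w2=1
t1.Δ1 w7=0 clk=0 w8=0 w0=0 w3=1 w1=0 w6=0 w5=0 w9=1 w2=1
t2.Δ0 w7=0 clk=0 w8=0 w0=0 w3=1 w1=0 w6=0 w5=0 w9=1 w2=1
t2.Δ1 w7=0 clk=1 w8=0 w0=0 w3=1 w1=0 w6=0 w5=0 w9=1 w2=1
t2.Δ2 w7=0 clk=1 w8=0 w0=0 w3=1 w1=0 w6=0 w5=1 w9=1 w2=1
t2.Δ3 w7=0 clk=1 w8=0 w0=0 w3=1 w1=1 w6=0 w5=1 w9=0 w2=1
t2.Δ4 w7=0 clk=1 w8=0 w0=0 w3=1 w1=0 w6=0 w5=1 w9=0 w2=1
t3.Δ0 w7=0 clk=1 w8=0 w0=0 w3=1 w1=0 w6=0 w5=1 w9=0 w2=1
t3.Δ1 w7=0 clk=0 w8=0 w0=0 w3=1 w1=0 w6=0 w5=1 w9=0 w2=1
t4.Δ0 w7=0 clk=0 w8=0 w0=0 w3=1 w1=0 w6=0 w5=1 w9=0 w2=1
t4.Δ1 w7=0 clk=1 w8=0 w0=0 w3=1 w1=0 w6=0 w5=1 w9=0 w2=1
t5.Δ0 w7=0 clk=1 w8=0 w0=0 w3=1 w1=0 w6=0 w5=1 w9=0 w2=1
t5.Δ1 w7=0 clk=0 w8=0 w0=0 w3=1 w1=0 w6=0 w5=1 w9=0 w2=1

2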